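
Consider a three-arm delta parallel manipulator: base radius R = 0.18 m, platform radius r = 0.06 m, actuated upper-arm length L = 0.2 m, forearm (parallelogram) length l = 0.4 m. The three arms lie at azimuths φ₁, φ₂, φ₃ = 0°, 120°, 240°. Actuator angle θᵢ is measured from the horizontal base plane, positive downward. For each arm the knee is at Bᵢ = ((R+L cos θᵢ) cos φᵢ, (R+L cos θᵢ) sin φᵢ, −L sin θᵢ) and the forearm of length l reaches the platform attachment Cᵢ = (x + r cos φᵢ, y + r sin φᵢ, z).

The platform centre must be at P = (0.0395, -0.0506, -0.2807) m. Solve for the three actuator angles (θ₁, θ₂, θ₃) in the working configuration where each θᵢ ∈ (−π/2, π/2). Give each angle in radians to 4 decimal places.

θ₁ = 0.0003, θ₂ = 0.5238, θ₃ = 0.0871

arm 1 (φ=0.0°): x'=0.0395, y'=-0.0506
  A=0.0805, B=-0.2807, C=(l²−L²−A²−y'²−z²)/(2L)=0.0804
  γ=atan2(-0.2807,0.0805)=-1.2915;  ψ=arccos(0.2754)=1.2918;  θ1=γ+ψ≈0.0003
arm 2 (φ=120.0°): x'=-0.0636, y'=-0.0089
  e−x'=0.1836;  (l²−L²−(e−x')²−y'²−z²)/2L = 0.0186
  √(A²+B²)=0.3354;  θ2 = -0.9916+1.5154 ≈ 0.5238
arm 3 (φ=240.0°): x'=0.0241, y'=0.0595
  A cos θ + B sin θ = C:  0.0959·cos θ + -0.2807·sin θ = 0.0712
  √(A²+B²)=0.2966;  θ3 = -1.2415+1.3285 ≈ 0.0871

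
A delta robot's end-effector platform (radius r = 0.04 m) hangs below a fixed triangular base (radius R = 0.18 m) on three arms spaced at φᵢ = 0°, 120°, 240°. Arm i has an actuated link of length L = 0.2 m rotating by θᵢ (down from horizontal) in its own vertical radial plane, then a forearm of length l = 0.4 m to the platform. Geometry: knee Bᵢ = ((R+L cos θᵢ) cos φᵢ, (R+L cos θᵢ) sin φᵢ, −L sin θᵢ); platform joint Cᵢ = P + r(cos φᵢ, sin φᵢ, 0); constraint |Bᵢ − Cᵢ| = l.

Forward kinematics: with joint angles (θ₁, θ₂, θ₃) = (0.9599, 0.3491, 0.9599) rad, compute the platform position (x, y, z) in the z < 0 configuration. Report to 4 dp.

(-0.0533, 0.0924, -0.4017)

arm 1 at φ=0.0°: (R−r)+L cos θ1 = 0.2547;  O1 = (0.2547, 0.0000, -0.1638)
arm 2 at φ=120.0°: (R−r)+L cos θ2 = 0.3279;  O2 = (-0.1640, 0.2840, -0.0684)
φ3=240.0°: virtual centre (-0.1274, -0.2206, -0.1638), radius l
eliminate P² terms by subtracting sphere 1 from 2 and 3
[-0.8374 0.5680 0.1908]·P = 0.0205;  [-0.7642 -0.4412 0.0000]·P = 0.0000
Cramer: x(z) = -0.0113+0.1048z;  y(z) = 0.0195-0.1815z
quadratic in z: (1.0439)z²+(0.2648)z+(-0.0620)=0, √Δ=0.5737 → z ∈ {-0.4017, 0.1480}; z = -0.4017 (taking z<0)
x = -0.0533, y = 0.0924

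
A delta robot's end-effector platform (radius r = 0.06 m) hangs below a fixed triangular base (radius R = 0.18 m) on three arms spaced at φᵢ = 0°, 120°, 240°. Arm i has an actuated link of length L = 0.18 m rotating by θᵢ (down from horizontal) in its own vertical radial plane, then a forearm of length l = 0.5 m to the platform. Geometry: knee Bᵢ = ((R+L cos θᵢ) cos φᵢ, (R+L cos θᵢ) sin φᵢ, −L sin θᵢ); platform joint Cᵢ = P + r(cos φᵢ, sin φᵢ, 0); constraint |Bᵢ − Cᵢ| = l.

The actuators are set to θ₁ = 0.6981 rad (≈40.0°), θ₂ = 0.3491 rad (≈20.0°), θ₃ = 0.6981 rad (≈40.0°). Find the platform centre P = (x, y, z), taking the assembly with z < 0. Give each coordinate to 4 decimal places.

φ1=0.0°: virtual centre (0.2579, 0.0000, -0.1157), radius l
arm 2 at φ=120.0°: e+L cos θ2 = 0.2891;  O2 = (-0.1446, 0.2504, -0.0616)
arm 3 at φ=240.0°: e+L cos θ3 = 0.2579;  O3 = (-0.1289, -0.2233, -0.1157)
|O₂|²−|O₁|² = 0.0075;  |O₃|²−|O₁|² = 0.0000
[-0.8049 0.5008 0.1083]·P = 0.0075;  [-0.7737 -0.4467 0.0000]·P = 0.0000
det = 0.7470;  x = -0.0045+0.0647z,  y = 0.0078+-0.1121z
quadratic in z: (1.0168)z²+(0.1957)z+(-0.1677)=0, √Δ=0.8488 → z ∈ {-0.5136, 0.3212}; z = -0.5136 (taking z<0)
x = -0.0377, y = 0.0654

(-0.0377, 0.0654, -0.5136)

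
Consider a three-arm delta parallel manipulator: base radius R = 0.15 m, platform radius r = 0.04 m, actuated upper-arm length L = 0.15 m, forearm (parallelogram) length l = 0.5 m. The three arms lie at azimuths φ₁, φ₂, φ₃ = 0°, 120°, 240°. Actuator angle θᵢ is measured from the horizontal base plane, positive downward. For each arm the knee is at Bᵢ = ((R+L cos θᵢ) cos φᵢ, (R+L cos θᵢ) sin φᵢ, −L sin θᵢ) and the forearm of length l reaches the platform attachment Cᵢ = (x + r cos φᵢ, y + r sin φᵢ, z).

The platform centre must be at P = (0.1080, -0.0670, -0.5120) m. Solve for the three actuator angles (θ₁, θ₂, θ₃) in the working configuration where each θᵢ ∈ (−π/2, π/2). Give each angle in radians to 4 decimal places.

θ₁ = 0.2615, θ₂ = 0.9594, θ₃ = 0.6105

φ1=0.0° → target in arm frame (0.1080, -0.0670)
  A cos θ + B sin θ = C:  0.0020·cos θ + -0.5120·sin θ = -0.1305
  γ=atan2(-0.5120,0.0020)=-1.5669;  ψ=arccos(-0.2548)=1.8284;  θ1=γ+ψ≈0.2615
rotate P by −φ2: (-0.1120, -0.0600, -0.5120)
  e−x'=0.2220;  (l²−L²−(e−x')²−y'²−z²)/2L = -0.2918
  θ2 = atan2(B,A) + arccos(C/0.5581) = 0.9594
arm 3 (φ=240.0°): x'=0.0040, y'=0.1270
  A cos θ + B sin θ = C:  0.1060·cos θ + -0.5120·sin θ = -0.2067
  √(A²+B²)=0.5229;  θ3 = -1.3667+1.9772 ≈ 0.6105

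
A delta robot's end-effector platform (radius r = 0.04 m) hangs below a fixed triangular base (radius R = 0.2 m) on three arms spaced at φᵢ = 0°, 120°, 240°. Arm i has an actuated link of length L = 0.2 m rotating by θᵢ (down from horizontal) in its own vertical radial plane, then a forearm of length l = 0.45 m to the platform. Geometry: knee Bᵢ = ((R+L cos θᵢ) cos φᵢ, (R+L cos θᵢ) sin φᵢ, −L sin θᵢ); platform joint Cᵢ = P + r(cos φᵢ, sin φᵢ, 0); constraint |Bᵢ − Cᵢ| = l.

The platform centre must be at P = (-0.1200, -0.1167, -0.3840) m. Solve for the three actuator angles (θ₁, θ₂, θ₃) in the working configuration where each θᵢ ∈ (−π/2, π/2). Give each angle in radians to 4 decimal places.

φ1=0.0° → target in arm frame (-0.1200, -0.1167)
  e−x'=0.2800;  (l²−L²−(e−x')²−y'²−z²)/2L = -0.1924
  γ=atan2(-0.3840,0.2800)=-0.9408;  ψ=arccos(-0.4049)=1.9877;  θ1=γ+ψ≈1.0469
rotate P by −φ2: (-0.0411, 0.1623, -0.3840)
  A cos θ + B sin θ = C:  0.2011·cos θ + -0.3840·sin θ = -0.1293
  γ=atan2(-0.3840,0.2011)=-1.0884;  ψ=arccos(-0.2983)=1.8737;  θ2=γ+ψ≈0.7852
arm 3 (φ=240.0°): x'=0.1611, y'=-0.0456
  A cos θ + B sin θ = C:  -0.0011·cos θ + -0.3840·sin θ = 0.0324
  γ=atan2(-0.3840,-0.0011)=-1.5736;  ψ=arccos(0.0844)=1.4863;  θ3=γ+ψ≈-0.0873

θ₁ = 1.0469, θ₂ = 0.7852, θ₃ = -0.0873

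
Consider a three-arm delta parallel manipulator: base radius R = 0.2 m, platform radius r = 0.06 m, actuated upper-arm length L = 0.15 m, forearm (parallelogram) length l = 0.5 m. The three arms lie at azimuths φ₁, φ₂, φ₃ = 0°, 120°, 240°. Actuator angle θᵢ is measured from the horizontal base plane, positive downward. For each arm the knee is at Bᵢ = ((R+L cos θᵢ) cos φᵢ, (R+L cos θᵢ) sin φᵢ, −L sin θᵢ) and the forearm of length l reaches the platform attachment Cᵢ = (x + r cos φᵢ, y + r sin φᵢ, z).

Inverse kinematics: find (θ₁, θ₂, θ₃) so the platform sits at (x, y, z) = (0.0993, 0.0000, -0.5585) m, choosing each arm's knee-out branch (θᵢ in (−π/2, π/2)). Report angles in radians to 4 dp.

θ₁ = 0.6107, θ₂ = 1.1343, θ₃ = 1.1343

arm 1 (φ=0.0°): x'=0.0993, y'=0.0000
  e−x'=0.0407;  (l²−L²−(e−x')²−y'²−z²)/2L = -0.2869
  γ=atan2(-0.5585,0.0407)=-1.4981;  ψ=arccos(-0.5124)=2.1088;  θ1=γ+ψ≈0.6107
φ2=120.0° → target in arm frame (-0.0496, -0.0860)
  A cos θ + B sin θ = C:  0.1896·cos θ + -0.5585·sin θ = -0.4259
  γ=atan2(-0.5585,0.1896)=-1.2434;  ψ=arccos(-0.7222)=2.3777;  θ2=γ+ψ≈1.1343
φ3=240.0° → target in arm frame (-0.0497, 0.0860)
  A=0.1897, B=-0.5585, C=(l²−L²−A²−y'²−z²)/(2L)=-0.4259
  √(A²+B²)=0.5898;  θ3 = -1.2434+2.3777 ≈ 1.1343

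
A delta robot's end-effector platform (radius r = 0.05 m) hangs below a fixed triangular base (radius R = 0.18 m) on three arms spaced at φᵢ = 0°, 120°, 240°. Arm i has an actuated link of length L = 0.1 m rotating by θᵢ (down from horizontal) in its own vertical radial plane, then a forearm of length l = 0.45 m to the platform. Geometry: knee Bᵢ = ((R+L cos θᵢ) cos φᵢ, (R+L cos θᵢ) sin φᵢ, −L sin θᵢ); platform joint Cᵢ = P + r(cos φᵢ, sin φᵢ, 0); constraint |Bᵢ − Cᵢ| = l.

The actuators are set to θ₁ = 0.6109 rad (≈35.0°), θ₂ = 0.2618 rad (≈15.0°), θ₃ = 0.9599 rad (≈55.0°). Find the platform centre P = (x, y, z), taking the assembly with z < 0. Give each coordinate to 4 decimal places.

(0.0017, 0.0841, -0.4462)

φ1=0.0°: virtual centre (0.2119, 0.0000, -0.0574), radius l
arm 2 at φ=120.0°: (R−r)+L cos θ2 = 0.2266;  S2 = (-0.1133, 0.1962, -0.0259)
φ3=240.0°: virtual centre (-0.0937, -0.1623, -0.0819), radius l
eliminate P² terms by subtracting sphere 1 from 2 and 3
plane₁₂: -0.6504x+0.3925y+0.0630z = 0.0038
Cramer: x(z) = 0.0028+0.0026z;  y(z) = 0.0144-0.1562z
quadratic in z: (1.0244)z²+(0.1092)z+(-0.1553)=0, √Δ=0.8051 → z ∈ {-0.4462, 0.3397}; z = -0.4462 (taking z<0)
x = 0.0017, y = 0.0841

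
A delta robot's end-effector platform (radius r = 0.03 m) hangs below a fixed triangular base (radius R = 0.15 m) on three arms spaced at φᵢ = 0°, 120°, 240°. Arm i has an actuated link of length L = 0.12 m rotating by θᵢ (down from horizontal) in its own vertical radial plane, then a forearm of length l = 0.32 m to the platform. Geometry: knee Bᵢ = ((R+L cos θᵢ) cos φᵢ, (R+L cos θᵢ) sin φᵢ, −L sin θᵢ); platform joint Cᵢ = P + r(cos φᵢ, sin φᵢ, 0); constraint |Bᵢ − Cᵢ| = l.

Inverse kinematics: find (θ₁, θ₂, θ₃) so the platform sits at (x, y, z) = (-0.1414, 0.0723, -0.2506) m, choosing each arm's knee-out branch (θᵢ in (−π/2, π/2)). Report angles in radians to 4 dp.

φ1=0.0° → target in arm frame (-0.1414, 0.0723)
  A cos θ + B sin θ = C:  0.2614·cos θ + -0.2506·sin θ = -0.2015
  θ1 = atan2(B,A) + arccos(C/0.3621) = 1.3966
rotate P by −φ2: (0.1333, 0.0863, -0.2506)
  e−x'=-0.0133;  (l²−L²−(e−x')²−y'²−z²)/2L = 0.0732
  √(A²+B²)=0.2510;  θ2 = -1.6239+1.2747 ≈ -0.3492
rotate P by −φ3: (0.0081, -0.1586, -0.2506)
  A cos θ + B sin θ = C:  0.1119·cos θ + -0.2506·sin θ = -0.0520
  √(A²+B²)=0.2745;  θ3 = -1.1508+1.7614 ≈ 0.6106

θ₁ = 1.3966, θ₂ = -0.3492, θ₃ = 0.6106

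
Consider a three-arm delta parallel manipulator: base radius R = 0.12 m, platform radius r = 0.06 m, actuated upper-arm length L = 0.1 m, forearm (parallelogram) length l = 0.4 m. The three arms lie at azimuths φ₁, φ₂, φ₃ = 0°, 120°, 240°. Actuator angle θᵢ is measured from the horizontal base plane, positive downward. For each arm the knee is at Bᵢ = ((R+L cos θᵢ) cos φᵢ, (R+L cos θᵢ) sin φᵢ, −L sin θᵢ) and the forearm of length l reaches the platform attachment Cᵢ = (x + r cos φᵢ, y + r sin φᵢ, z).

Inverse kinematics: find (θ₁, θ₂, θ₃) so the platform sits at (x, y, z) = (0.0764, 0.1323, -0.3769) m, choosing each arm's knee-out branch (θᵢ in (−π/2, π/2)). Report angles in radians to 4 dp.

θ₁ = 0.0871, θ₂ = 0.0872, θ₃ = 0.9598

arm 1 (φ=0.0°): x'=0.0764, y'=0.1323
  e−x'=-0.0164;  (l²−L²−(e−x')²−y'²−z²)/2L = -0.0491
  √(A²+B²)=0.3773;  θ1 = -1.6143+1.7014 ≈ 0.0871
φ2=120.0° → target in arm frame (0.0764, -0.1323)
  A cos θ + B sin θ = C:  -0.0164·cos θ + -0.3769·sin θ = -0.0491
  γ=atan2(-0.3769,-0.0164)=-1.6142;  ψ=arccos(-0.1303)=1.7014;  θ2=γ+ψ≈0.0872
arm 3 (φ=240.0°): x'=-0.1528, y'=0.0000
  e−x'=0.2128;  (l²−L²−(e−x')²−y'²−z²)/2L = -0.1866
  √(A²+B²)=0.4328;  θ3 = -1.0569+2.0166 ≈ 0.9598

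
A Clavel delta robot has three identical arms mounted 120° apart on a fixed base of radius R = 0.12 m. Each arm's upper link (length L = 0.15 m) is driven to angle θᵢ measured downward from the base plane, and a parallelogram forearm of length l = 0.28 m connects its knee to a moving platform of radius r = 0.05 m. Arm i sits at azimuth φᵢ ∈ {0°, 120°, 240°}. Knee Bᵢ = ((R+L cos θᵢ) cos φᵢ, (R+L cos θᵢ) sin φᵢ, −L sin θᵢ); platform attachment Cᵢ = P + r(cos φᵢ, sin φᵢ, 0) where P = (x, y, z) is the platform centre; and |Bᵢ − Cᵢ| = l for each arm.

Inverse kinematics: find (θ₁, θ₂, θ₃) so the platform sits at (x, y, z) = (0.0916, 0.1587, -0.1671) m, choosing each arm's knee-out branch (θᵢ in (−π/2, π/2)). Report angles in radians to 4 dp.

arm 1 (φ=0.0°): x'=0.0916, y'=0.1587
  A=-0.0216, B=-0.1671, C=(l²−L²−A²−y'²−z²)/(2L)=0.0078
  θ1 = atan2(B,A) + arccos(C/0.1685) = -0.1746
arm 2 (φ=120.0°): x'=0.0916, y'=-0.1587
  A cos θ + B sin θ = C:  -0.0216·cos θ + -0.1671·sin θ = 0.0078
  γ=atan2(-0.1671,-0.0216)=-1.6996;  ψ=arccos(0.0461)=1.5247;  θ2=γ+ψ≈-0.1749
φ3=240.0° → target in arm frame (-0.1832, 0.0000)
  e−x'=0.2532;  (l²−L²−(e−x')²−y'²−z²)/2L = -0.1205
  γ=atan2(-0.1671,0.2532)=-0.5833;  ψ=arccos(-0.3972)=1.9792;  θ3=γ+ψ≈1.3960

θ₁ = -0.1746, θ₂ = -0.1749, θ₃ = 1.3960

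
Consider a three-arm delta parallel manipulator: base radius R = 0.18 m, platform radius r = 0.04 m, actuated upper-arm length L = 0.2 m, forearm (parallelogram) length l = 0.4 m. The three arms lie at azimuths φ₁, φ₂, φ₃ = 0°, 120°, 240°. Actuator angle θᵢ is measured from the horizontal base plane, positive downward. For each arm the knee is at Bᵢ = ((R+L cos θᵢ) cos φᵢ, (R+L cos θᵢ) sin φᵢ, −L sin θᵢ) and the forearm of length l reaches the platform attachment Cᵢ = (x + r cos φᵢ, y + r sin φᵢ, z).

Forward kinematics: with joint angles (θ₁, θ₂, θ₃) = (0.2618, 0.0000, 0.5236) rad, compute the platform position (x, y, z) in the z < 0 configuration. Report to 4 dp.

O1 = (0.3332·cos0.0°, 0.3332·sin0.0°, -0.0518) = (0.3332, 0.0000, -0.0518)
φ2=120.0°: virtual centre (-0.1700, 0.2944, 0.0000), radius l
arm 3 at φ=240.0°: (R−r)+L cos θ3 = 0.3132;  O3 = (-0.1566, -0.2712, -0.1000)
|O₂|²−|O₁|² = 0.0019;  |O₃|²−|O₁|² = -0.0056
[-1.0064 0.5889 0.1035]·P = 0.0019;  [-0.9796 -0.5425 -0.0965]·P = -0.0056
det = 1.1228;  x = 0.0020+-0.0006z,  y = 0.0067+-0.1768z
into |P−O₁|² = l²: 1.0313z² + 0.1015z + -0.0476 = 0;  Δ = 0.2067;  z = -0.2696 or 0.1712 → z<0 root = -0.2696
x = 0.0022, y = 0.0543

(0.0022, 0.0543, -0.2696)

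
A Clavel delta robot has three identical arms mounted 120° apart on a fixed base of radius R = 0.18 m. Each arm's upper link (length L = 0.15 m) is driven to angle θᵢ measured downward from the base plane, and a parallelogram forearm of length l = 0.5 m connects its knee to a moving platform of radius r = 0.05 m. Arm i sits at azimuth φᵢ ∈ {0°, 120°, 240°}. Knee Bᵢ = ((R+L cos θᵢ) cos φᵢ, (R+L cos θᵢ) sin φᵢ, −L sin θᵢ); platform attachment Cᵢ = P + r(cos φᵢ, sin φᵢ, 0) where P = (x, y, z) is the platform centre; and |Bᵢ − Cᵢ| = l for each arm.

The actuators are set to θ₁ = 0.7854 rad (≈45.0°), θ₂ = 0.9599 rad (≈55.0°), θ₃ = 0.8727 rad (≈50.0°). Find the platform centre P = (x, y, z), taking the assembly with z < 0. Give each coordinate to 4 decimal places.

(0.0265, -0.0155, -0.5598)

S1 = (0.2361·cos0.0°, 0.2361·sin0.0°, -0.1061) = (0.2361, 0.0000, -0.1061)
S2 = (0.2160·cos120.0°, 0.2160·sin120.0°, -0.1229) = (-0.1080, 0.1871, -0.1229)
arm 3 at φ=240.0°: ρ3 = 0.2264;  S3 = (-0.1132, -0.1961, -0.1149)
|S₂|²−|S₁|² = -0.0052;  |S₃|²−|S₁|² = -0.0025
plane₁₂: -0.6882x+0.3742y+-0.0336z = -0.0052
det = 0.5313;  x = 0.0056+-0.0373z,  y = -0.0036+0.0213z
into |P−S₁|² = l²: 1.0018z² + 0.2292z + -0.1856 = 0;  Δ = 0.7964;  z = -0.5598 or 0.3310 → z<0 root = -0.5598
x = 0.0265, y = -0.0155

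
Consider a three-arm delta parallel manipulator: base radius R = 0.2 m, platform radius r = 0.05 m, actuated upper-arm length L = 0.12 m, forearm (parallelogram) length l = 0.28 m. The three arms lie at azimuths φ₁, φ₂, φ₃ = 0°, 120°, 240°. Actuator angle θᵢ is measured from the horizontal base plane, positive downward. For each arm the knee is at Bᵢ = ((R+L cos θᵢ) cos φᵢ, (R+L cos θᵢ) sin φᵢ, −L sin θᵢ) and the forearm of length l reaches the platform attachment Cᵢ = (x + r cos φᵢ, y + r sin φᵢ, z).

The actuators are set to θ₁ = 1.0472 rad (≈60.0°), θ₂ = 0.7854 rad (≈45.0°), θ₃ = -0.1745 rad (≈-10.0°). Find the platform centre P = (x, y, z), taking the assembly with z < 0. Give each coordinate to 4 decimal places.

φ1=0.0°: virtual centre (0.2100, 0.0000, -0.1039), radius l
arm 2 at φ=120.0°: (R−r)+L cos θ2 = 0.2349;  S2 = (-0.1174, 0.2034, -0.0849)
φ3=240.0°: virtual centre (-0.1341, -0.2322, 0.0208), radius l
|S₂|²−|S₁|² = 0.0075;  |S₃|²−|S₁|² = 0.0175
linear system: -0.6549x+0.4068y = 0.0075−0.0381z; -0.6882x+-0.4645y = 0.0175−0.2495z
Cramer: x(z) = -0.0181+0.2041z;  y(z) = -0.0108+0.2348z
sphere 1 gives Az²+Bz+C=0 with A=1.0968, B=0.1097, C=-0.0155;  B²−4AC=0.0799;  roots -0.1788, 0.0788;  negative root z = -0.1788
x = -0.0546, y = -0.0528

(-0.0546, -0.0528, -0.1788)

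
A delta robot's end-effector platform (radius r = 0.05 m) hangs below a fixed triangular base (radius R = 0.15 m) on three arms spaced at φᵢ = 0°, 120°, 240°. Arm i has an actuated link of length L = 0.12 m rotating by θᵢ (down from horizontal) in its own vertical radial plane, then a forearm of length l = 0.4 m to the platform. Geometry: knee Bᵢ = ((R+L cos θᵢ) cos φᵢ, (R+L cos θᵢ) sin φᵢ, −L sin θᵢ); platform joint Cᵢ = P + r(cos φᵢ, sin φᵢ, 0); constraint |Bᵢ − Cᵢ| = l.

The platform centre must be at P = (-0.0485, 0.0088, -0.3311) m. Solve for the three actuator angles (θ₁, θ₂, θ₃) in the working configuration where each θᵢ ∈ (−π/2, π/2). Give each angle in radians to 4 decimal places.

φ1=0.0° → target in arm frame (-0.0485, 0.0088)
  e−x'=0.1485;  (l²−L²−(e−x')²−y'²−z²)/2L = 0.0577
  √(A²+B²)=0.3629;  θ1 = -1.1492+1.4112 ≈ 0.2620
rotate P by −φ2: (0.0319, 0.0376, -0.3311)
  A cos θ + B sin θ = C:  0.0681·cos θ + -0.3311·sin θ = 0.1247
  θ2 = atan2(B,A) + arccos(C/0.3380) = -0.1747
rotate P by −φ3: (0.0166, -0.0464, -0.3311)
  A cos θ + B sin θ = C:  0.0834·cos θ + -0.3311·sin θ = 0.1120
  θ3 = atan2(B,A) + arccos(C/0.3414) = -0.0874

θ₁ = 0.2620, θ₂ = -0.1747, θ₃ = -0.0874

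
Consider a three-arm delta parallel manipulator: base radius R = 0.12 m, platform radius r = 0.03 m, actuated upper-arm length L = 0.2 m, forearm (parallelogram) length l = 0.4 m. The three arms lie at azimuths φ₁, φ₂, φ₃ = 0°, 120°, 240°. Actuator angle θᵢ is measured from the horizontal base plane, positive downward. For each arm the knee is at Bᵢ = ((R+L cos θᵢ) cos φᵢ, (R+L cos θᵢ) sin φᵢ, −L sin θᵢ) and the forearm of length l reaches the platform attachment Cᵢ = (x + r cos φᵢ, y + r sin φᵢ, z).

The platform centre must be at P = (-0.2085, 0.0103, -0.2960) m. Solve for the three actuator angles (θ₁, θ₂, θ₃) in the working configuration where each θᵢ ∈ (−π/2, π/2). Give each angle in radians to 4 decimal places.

θ₁ = 1.1343, θ₂ = -0.0872, θ₃ = 0.0000

rotate P by −φ1: (-0.2085, 0.0103, -0.2960)
  A cos θ + B sin θ = C:  0.2985·cos θ + -0.2960·sin θ = -0.1421
  √(A²+B²)=0.4204;  θ1 = -0.7812+1.9155 ≈ 1.1343
rotate P by −φ2: (0.1132, 0.1754, -0.2960)
  e−x'=-0.0232;  (l²−L²−(e−x')²−y'²−z²)/2L = 0.0027
  θ2 = atan2(B,A) + arccos(C/0.2969) = -0.0872
rotate P by −φ3: (0.0953, -0.1857, -0.2960)
  e−x'=-0.0053;  (l²−L²−(e−x')²−y'²−z²)/2L = -0.0053
  γ=atan2(-0.2960,-0.0053)=-1.5888;  ψ=arccos(-0.0180)=1.5888;  θ3=γ+ψ≈0.0000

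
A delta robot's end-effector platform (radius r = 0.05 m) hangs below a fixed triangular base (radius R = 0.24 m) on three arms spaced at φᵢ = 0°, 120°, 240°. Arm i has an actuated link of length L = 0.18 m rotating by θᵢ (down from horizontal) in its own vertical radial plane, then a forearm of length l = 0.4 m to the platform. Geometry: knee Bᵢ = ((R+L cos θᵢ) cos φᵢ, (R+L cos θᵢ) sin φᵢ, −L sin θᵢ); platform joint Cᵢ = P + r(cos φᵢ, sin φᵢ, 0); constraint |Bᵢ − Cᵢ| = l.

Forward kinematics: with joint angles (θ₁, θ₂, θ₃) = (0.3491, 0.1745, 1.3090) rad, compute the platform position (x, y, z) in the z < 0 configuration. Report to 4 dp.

(0.0595, 0.1340, -0.2901)

arm 1 at φ=0.0°: e+L cos θ1 = 0.3591;  O1 = (0.3591, 0.0000, -0.0616)
arm 2 at φ=120.0°: e+L cos θ2 = 0.3673;  O2 = (-0.1836, 0.3181, -0.0313)
arm 3 at φ=240.0°: e+L cos θ3 = 0.2366;  O3 = (-0.1183, -0.2049, -0.1739)
subtract pairs → two planes through P
plane₁₂: -1.0856x+0.6361y+0.0606z = 0.0031
Cramer: x(z) = 0.0270-0.1122z;  y(z) = 0.0508-0.2867z
quadratic in z: (1.0948)z²+(0.1685)z+(-0.0433)=0, √Δ=0.4668 → z ∈ {-0.2901, 0.1362}; z = -0.2901 (taking z<0)
x = 0.0595, y = 0.1340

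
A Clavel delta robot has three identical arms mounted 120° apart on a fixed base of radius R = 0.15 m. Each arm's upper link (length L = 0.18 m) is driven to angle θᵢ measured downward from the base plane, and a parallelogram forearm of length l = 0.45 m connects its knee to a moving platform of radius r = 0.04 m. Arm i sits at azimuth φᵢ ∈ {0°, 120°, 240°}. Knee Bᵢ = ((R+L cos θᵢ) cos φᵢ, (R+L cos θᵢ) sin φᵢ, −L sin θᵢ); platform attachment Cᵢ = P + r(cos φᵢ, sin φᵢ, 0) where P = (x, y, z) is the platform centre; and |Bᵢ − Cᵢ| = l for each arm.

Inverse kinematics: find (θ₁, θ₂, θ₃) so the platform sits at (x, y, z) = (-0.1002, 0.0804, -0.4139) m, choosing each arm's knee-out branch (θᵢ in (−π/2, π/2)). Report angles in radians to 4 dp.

rotate P by −φ1: (-0.1002, 0.0804, -0.4139)
  A=0.2102, B=-0.4139, C=(l²−L²−A²−y'²−z²)/(2L)=-0.1441
  √(A²+B²)=0.4642;  θ1 = -1.1009+1.8863 ≈ 0.7854
φ2=120.0° → target in arm frame (0.1197, 0.0466)
  A cos θ + B sin θ = C:  -0.0097·cos θ + -0.4139·sin θ = -0.0097
  √(A²+B²)=0.4140;  θ2 = -1.5943+1.5941 ≈ -0.0002
φ3=240.0° → target in arm frame (-0.0195, -0.1270)
  A=0.1295, B=-0.4139, C=(l²−L²−A²−y'²−z²)/(2L)=-0.0948
  √(A²+B²)=0.4337;  θ3 = -1.2675+1.7911 ≈ 0.5236

θ₁ = 0.7854, θ₂ = -0.0002, θ₃ = 0.5236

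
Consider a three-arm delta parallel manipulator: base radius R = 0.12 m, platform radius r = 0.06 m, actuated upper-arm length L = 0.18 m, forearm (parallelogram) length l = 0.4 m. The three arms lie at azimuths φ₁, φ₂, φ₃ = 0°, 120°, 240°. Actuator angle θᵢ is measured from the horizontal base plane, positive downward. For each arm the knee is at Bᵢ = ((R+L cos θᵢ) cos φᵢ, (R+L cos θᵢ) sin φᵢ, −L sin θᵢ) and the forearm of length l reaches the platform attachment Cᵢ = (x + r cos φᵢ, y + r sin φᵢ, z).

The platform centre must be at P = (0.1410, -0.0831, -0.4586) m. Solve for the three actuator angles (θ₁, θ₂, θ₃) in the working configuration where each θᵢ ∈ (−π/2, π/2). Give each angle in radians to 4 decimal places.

θ₁ = 0.4362, θ₂ = 1.2216, θ₃ = 0.8727

rotate P by −φ1: (0.1410, -0.0831, -0.4586)
  e−x'=-0.0810;  (l²−L²−(e−x')²−y'²−z²)/2L = -0.2672
  γ=atan2(-0.4586,-0.0810)=-1.7456;  ψ=arccos(-0.5737)=2.1818;  θ1=γ+ψ≈0.4362
arm 2 (φ=120.0°): x'=-0.1425, y'=-0.0806
  e−x'=0.2025;  (l²−L²−(e−x')²−y'²−z²)/2L = -0.3617
  γ=atan2(-0.4586,0.2025)=-1.1550;  ψ=arccos(-0.7214)=2.3767;  θ2=γ+ψ≈1.2216
arm 3 (φ=240.0°): x'=0.0015, y'=0.1637
  A cos θ + B sin θ = C:  0.0585·cos θ + -0.4586·sin θ = -0.3137
  √(A²+B²)=0.4623;  θ3 = -1.4438+2.3165 ≈ 0.8727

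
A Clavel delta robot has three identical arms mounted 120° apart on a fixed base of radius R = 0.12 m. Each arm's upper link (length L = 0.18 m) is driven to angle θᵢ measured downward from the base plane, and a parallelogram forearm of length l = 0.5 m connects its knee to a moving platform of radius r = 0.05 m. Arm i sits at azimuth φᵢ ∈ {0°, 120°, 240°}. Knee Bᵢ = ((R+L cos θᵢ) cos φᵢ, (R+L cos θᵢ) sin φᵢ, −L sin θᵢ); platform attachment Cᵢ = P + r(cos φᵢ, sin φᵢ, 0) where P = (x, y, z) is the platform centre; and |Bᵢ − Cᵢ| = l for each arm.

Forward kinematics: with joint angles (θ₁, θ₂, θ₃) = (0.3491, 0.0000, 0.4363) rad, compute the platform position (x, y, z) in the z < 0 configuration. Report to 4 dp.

centre 1 = (0.2391·cos0.0°, 0.2391·sin0.0°, -0.0616) = (0.2391, 0.0000, -0.0616)
centre 2 = (0.2500·cos120.0°, 0.2500·sin120.0°, 0.0000) = (-0.1250, 0.2165, 0.0000)
centre 3 = (0.2331·cos240.0°, 0.2331·sin240.0°, -0.0761) = (-0.1166, -0.2019, -0.0761)
|centre ₂|²−|centre ₁|² = 0.0015;  |centre ₃|²−|centre ₁|² = -0.0008
plane₁₂: -0.7283x+0.4330y+0.1231z = 0.0015
Cramer: x(z) = -0.0004+0.0617z;  y(z) = 0.0028-0.1806z
sphere 1 gives Az²+Bz+C=0 with A=1.0364, B=0.0925, C=-0.1888;  B²−4AC=0.7913;  roots -0.4738, 0.3845;  negative root z = -0.4738
x = -0.0297, y = 0.0884

(-0.0297, 0.0884, -0.4738)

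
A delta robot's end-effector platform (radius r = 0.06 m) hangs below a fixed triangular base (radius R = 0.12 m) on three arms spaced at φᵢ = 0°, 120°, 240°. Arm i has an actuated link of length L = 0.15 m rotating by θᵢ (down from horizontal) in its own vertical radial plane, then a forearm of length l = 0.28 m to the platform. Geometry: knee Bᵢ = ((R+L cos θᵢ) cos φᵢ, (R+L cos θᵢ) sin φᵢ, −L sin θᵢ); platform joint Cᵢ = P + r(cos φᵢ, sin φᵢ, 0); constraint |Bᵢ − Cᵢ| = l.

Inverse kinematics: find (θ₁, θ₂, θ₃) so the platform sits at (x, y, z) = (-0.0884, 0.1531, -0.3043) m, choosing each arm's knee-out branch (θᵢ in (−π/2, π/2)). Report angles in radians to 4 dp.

θ₁ = 1.3961, θ₂ = 0.1743, θ₃ = 1.3960

arm 1 (φ=0.0°): x'=-0.0884, y'=0.1531
  A cos θ + B sin θ = C:  0.1484·cos θ + -0.3043·sin θ = -0.2739
  γ=atan2(-0.3043,0.1484)=-1.1171;  ψ=arccos(-0.8089)=2.5131;  θ1=γ+ψ≈1.3961
arm 2 (φ=120.0°): x'=0.1768, y'=0.0000
  A=-0.1168, B=-0.3043, C=(l²−L²−A²−y'²−z²)/(2L)=-0.1678
  θ2 = atan2(B,A) + arccos(C/0.3259) = 0.1743
arm 3 (φ=240.0°): x'=-0.0884, y'=-0.1531
  A=0.1484, B=-0.3043, C=(l²−L²−A²−y'²−z²)/(2L)=-0.2739
  √(A²+B²)=0.3386;  θ3 = -1.1171+2.5131 ≈ 1.3960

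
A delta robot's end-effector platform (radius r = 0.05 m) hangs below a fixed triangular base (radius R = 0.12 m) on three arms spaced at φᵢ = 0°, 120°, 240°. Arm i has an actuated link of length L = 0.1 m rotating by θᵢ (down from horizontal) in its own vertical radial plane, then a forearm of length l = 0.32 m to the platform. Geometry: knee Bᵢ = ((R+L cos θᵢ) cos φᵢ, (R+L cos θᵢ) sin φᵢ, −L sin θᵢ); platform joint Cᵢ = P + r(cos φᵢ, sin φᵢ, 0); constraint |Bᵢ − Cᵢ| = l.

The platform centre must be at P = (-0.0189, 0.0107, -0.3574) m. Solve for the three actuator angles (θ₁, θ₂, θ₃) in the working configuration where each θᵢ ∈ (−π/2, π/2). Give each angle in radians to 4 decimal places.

θ₁ = 0.8731, θ₂ = 0.6981, θ₃ = 0.7856

arm 1 (φ=0.0°): x'=-0.0189, y'=0.0107
  A=0.0889, B=-0.3574, C=(l²−L²−A²−y'²−z²)/(2L)=-0.2168
  √(A²+B²)=0.3683;  θ1 = -1.3270+2.2001 ≈ 0.8731
arm 2 (φ=120.0°): x'=0.0187, y'=0.0110
  e−x'=0.0513;  (l²−L²−(e−x')²−y'²−z²)/2L = -0.1904
  γ=atan2(-0.3574,0.0513)=-1.4283;  ψ=arccos(-0.5274)=2.1264;  θ2=γ+ψ≈0.6981
arm 3 (φ=240.0°): x'=0.0002, y'=-0.0217
  A=0.0698, B=-0.3574, C=(l²−L²−A²−y'²−z²)/(2L)=-0.2034
  √(A²+B²)=0.3642;  θ3 = -1.3779+2.1634 ≈ 0.7856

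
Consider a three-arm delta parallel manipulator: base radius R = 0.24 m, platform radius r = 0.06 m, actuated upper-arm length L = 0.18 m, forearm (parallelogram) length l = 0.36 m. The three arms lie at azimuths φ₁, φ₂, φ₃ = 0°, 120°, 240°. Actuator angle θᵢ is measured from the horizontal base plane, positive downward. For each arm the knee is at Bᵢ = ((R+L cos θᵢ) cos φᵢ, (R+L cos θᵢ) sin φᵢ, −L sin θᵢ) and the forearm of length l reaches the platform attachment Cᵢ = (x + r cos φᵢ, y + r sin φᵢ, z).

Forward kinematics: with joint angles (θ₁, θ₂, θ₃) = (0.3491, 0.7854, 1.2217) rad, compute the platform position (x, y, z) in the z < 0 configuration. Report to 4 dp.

(0.0842, 0.0570, -0.2985)

S1 = (0.3491·cos0.0°, 0.3491·sin0.0°, -0.0616) = (0.3491, 0.0000, -0.0616)
arm 2 at φ=120.0°: e+L cos θ2 = 0.3073;  S2 = (-0.1536, 0.2661, -0.1273)
φ3=240.0°: virtual centre (-0.1208, -0.2092, -0.1691), radius l
eliminate P² terms by subtracting sphere 1 from 2 and 3
[-1.0056 0.5322 -0.1314]·P = -0.0151;  [-0.9399 -0.4184 -0.2151]·P = -0.0387
det = 0.9209;  x = 0.0292+-0.1840z,  y = 0.0269+-0.1008z
into |P−S₁|² = l²: 1.0440z² + 0.2355z + -0.0227 = 0;  Δ = 0.1504;  z = -0.2985 or 0.0730 → z<0 root = -0.2985
x = 0.0842, y = 0.0570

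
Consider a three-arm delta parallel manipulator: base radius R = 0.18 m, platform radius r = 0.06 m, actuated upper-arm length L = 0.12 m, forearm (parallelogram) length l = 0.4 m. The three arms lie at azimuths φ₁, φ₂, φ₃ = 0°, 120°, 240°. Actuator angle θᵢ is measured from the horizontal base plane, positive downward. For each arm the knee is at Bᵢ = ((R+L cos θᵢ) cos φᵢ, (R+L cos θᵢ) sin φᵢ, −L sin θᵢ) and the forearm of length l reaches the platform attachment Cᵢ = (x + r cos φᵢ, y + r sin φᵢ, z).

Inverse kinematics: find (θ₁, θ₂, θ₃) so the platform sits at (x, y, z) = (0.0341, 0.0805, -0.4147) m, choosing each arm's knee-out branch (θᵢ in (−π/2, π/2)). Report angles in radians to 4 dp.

φ1=0.0° → target in arm frame (0.0341, 0.0805)
  e−x'=0.0859;  (l²−L²−(e−x')²−y'²−z²)/2L = -0.1676
  γ=atan2(-0.4147,0.0859)=-1.3665;  ψ=arccos(-0.3959)=1.9778;  θ1=γ+ψ≈0.6112
φ2=120.0° → target in arm frame (0.0527, -0.0698)
  A cos θ + B sin θ = C:  0.0673·cos θ + -0.4147·sin θ = -0.1491
  γ=atan2(-0.4147,0.0673)=-1.4098;  ψ=arccos(-0.3548)=1.9335;  θ2=γ+ψ≈0.5237
φ3=240.0° → target in arm frame (-0.0868, -0.0107)
  A=0.2068, B=-0.4147, C=(l²−L²−A²−y'²−z²)/(2L)=-0.2885
  γ=atan2(-0.4147,0.2068)=-1.1083;  ψ=arccos(-0.6226)=2.2429;  θ3=γ+ψ≈1.1346

θ₁ = 0.6112, θ₂ = 0.5237, θ₃ = 1.1346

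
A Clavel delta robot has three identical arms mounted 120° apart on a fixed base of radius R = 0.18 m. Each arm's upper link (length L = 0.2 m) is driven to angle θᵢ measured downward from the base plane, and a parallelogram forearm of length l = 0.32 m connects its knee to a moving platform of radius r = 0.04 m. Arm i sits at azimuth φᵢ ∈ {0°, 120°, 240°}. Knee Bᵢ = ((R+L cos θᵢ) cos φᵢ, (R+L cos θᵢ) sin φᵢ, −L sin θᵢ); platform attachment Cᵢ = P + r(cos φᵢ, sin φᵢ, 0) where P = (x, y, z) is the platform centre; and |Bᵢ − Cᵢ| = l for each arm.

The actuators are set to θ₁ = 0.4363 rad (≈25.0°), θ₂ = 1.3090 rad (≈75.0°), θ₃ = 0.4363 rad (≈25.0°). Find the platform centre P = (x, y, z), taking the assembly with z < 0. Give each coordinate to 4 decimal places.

arm 1 at φ=0.0°: ρ1 = 0.3213;  S1 = (0.3213, 0.0000, -0.0845)
arm 2 at φ=120.0°: ρ2 = 0.1918;  S2 = (-0.0959, 0.1661, -0.1932)
S3 = (0.3213·cos240.0°, 0.3213·sin240.0°, -0.0845) = (-0.1606, -0.2782, -0.0845)
eliminate P² terms by subtracting sphere 1 from 2 and 3
[-0.8343 0.3321 -0.2173]·P = -0.0363;  [-0.9638 -0.5564 0.0000]·P = 0.0000
Cramer: x(z) = 0.0257-0.1542z;  y(z) = -0.0446+0.2671z
quadratic in z: (1.0951)z²+(0.2364)z+(-0.0059)=0, √Δ=0.2861 → z ∈ {-0.2385, 0.0227}; z = -0.2385 (taking z<0)
x = 0.0625, y = -0.1083

(0.0625, -0.1083, -0.2385)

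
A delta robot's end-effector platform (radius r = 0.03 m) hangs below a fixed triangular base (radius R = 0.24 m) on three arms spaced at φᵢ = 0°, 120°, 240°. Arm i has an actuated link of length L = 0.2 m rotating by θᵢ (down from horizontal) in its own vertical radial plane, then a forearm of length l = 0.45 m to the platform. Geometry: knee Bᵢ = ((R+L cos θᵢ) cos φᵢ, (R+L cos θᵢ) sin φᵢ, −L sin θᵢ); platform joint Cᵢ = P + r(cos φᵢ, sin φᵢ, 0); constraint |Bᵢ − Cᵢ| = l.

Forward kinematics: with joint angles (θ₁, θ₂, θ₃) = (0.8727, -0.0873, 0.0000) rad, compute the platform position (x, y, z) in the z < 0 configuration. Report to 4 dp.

(-0.1013, 0.0059, -0.2479)

φ1=0.0°: virtual centre (0.3386, 0.0000, -0.1532), radius l
S2 = (0.4092·cos120.0°, 0.4092·sin120.0°, 0.0174) = (-0.2046, 0.3544, 0.0174)
S3 = (0.4100·cos240.0°, 0.4100·sin240.0°, 0.0000) = (-0.2050, -0.3551, 0.0000)
subtract pairs → two planes through P
[-1.0863 0.7088 0.3413]·P = 0.0297;  [-1.0871 -0.7101 0.3064]·P = 0.0300
det = 1.5420;  x = -0.0275+0.2980z,  y = -0.0002+-0.0247z
quadratic in z: (1.0894)z²+(0.0883)z+(-0.0451)=0, √Δ=0.4518 → z ∈ {-0.2479, 0.1669}; z = -0.2479 (taking z<0)
x = -0.1013, y = 0.0059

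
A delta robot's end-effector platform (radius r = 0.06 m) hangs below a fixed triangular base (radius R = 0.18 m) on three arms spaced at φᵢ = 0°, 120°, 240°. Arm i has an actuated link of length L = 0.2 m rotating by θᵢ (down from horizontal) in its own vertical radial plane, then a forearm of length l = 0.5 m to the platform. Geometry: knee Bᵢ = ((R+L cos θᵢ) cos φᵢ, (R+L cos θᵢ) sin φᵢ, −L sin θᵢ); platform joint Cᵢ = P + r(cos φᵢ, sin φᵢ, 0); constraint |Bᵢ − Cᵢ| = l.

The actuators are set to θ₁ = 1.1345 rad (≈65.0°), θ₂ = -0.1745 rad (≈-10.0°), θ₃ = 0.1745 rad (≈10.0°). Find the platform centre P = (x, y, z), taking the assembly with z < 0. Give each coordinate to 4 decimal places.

(-0.2395, 0.0513, -0.4053)

φ1=0.0°: virtual centre (0.2045, 0.0000, -0.1813), radius l
centre 2 = (0.3170·cos120.0°, 0.3170·sin120.0°, 0.0347) = (-0.1585, 0.2745, 0.0347)
arm 3 at φ=240.0°: (R−r)+L cos θ3 = 0.3170;  centre 3 = (-0.1585, -0.2745, -0.0347)
subtract pairs → two planes through P
[-0.7260 0.5490 0.4320]·P = 0.0270;  [-0.7260 -0.5490 0.2931]·P = 0.0270
Cramer: x(z) = -0.0372+0.4994z;  y(z) = 0.0000-0.1265z
sphere 1 gives Az²+Bz+C=0 with A=1.2654, B=0.1212, C=-0.1587;  B²−4AC=0.8181;  roots -0.4053, 0.3095;  negative root z = -0.4053
x = -0.2395, y = 0.0513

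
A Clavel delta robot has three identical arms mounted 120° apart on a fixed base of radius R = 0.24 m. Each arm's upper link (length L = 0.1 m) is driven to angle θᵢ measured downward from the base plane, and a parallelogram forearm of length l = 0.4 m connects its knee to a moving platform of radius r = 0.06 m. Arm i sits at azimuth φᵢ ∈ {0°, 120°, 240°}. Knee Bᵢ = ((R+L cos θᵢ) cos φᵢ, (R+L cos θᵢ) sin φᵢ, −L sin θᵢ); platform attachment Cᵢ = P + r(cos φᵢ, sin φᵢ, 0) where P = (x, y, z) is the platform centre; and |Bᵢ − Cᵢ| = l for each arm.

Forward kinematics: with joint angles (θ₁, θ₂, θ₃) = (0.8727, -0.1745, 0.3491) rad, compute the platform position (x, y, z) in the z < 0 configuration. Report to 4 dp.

(-0.0718, 0.0358, -0.3192)

arm 1 at φ=0.0°: (R−r)+L cos θ1 = 0.2443;  centre 1 = (0.2443, 0.0000, -0.0766)
centre 2 = (0.2785·cos120.0°, 0.2785·sin120.0°, 0.0174) = (-0.1392, 0.2412, 0.0174)
centre 3 = (0.2740·cos240.0°, 0.2740·sin240.0°, -0.0342) = (-0.1370, -0.2373, -0.0342)
|centre ₂|²−|centre ₁|² = 0.0123;  |centre ₃|²−|centre ₁|² = 0.0107
plane₁₂: -0.7670x+0.4823y+0.1879z = 0.0123
Cramer: x(z) = -0.0150+0.1778z;  y(z) = 0.0016-0.1069z
quadratic in z: (1.0430)z²+(0.0607)z+(-0.0869)=0, √Δ=0.6051 → z ∈ {-0.3192, 0.2610}; z = -0.3192 (taking z<0)
x = -0.0718, y = 0.0358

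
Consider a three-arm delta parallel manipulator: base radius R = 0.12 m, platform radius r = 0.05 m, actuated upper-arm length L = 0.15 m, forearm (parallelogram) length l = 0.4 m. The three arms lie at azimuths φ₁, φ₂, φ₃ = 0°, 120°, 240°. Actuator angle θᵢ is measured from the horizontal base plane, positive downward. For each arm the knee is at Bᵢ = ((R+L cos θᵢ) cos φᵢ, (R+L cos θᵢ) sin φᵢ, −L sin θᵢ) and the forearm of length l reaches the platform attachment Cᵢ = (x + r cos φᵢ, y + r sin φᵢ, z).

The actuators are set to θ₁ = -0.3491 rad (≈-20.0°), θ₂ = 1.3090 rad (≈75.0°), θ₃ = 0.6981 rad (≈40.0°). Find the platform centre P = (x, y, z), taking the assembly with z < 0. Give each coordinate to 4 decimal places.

(0.2292, -0.1182, -0.3304)

centre 1 = (0.2110·cos0.0°, 0.2110·sin0.0°, 0.0513) = (0.2110, 0.0000, 0.0513)
φ2=120.0°: virtual centre (-0.0544, 0.0942, -0.1449), radius l
arm 3 at φ=240.0°: e+L cos θ3 = 0.1849;  centre 3 = (-0.0925, -0.1601, -0.0964)
subtract pairs → two planes through P
[-0.5307 0.1885 -0.3924]·P = -0.0143;  [-0.6068 -0.3203 -0.2954]·P = -0.0036
Cramer: x(z) = 0.0185-0.6378z;  y(z) = -0.0237+0.2859z
sphere 1 gives Az²+Bz+C=0 with A=1.4886, B=0.1293, C=-0.1198;  B²−4AC=0.7299;  roots -0.3304, 0.2435;  negative root z = -0.3304
x = 0.2292, y = -0.1182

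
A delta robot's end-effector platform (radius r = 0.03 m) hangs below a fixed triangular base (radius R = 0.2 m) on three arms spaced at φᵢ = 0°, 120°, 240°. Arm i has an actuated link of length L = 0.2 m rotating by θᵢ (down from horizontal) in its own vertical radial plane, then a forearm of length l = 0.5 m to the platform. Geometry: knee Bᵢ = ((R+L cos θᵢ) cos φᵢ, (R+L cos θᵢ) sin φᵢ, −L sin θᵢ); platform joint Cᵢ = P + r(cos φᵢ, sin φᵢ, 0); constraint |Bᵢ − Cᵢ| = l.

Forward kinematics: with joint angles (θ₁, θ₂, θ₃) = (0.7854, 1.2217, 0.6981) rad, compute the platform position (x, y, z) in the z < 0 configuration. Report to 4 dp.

centre 1 = (0.3114·cos0.0°, 0.3114·sin0.0°, -0.1414) = (0.3114, 0.0000, -0.1414)
φ2=120.0°: virtual centre (-0.1192, 0.2065, -0.1879), radius l
centre 3 = (0.3232·cos240.0°, 0.3232·sin240.0°, -0.1286) = (-0.1616, -0.2799, -0.1286)
subtract pairs → two planes through P
plane₁₂: -0.8613x+0.4129y+-0.0930z = -0.0248
det = 0.8728;  x = 0.0140+-0.0475z,  y = -0.0309+0.1262z
sphere 1 gives Az²+Bz+C=0 with A=1.0182, B=0.3033, C=-0.1406;  B²−4AC=0.6646;  roots -0.5493, 0.2514;  negative root z = -0.5493
x = 0.0401, y = -0.1002

(0.0401, -0.1002, -0.5493)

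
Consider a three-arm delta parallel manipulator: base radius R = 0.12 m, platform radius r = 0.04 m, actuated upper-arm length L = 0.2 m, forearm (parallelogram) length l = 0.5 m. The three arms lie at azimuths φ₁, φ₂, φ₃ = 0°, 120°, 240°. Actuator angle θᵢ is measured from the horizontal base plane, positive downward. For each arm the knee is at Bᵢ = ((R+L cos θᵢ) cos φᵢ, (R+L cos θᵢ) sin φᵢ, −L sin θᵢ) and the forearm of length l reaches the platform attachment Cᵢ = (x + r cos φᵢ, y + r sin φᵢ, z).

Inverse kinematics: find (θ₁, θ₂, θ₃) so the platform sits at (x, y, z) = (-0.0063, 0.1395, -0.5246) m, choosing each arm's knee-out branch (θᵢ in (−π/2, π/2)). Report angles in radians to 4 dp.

θ₁ = 0.6110, θ₂ = 0.2617, θ₃ = 0.8727

arm 1 (φ=0.0°): x'=-0.0063, y'=0.1395
  A=0.0863, B=-0.5246, C=(l²−L²−A²−y'²−z²)/(2L)=-0.2303
  θ1 = atan2(B,A) + arccos(C/0.5317) = 0.6110
φ2=120.0° → target in arm frame (0.1240, -0.0643)
  e−x'=-0.0440;  (l²−L²−(e−x')²−y'²−z²)/2L = -0.1782
  θ2 = atan2(B,A) + arccos(C/0.5264) = 0.2617
rotate P by −φ3: (-0.1177, -0.0752, -0.5246)
  A=0.1977, B=-0.5246, C=(l²−L²−A²−y'²−z²)/(2L)=-0.2748
  γ=atan2(-0.5246,0.1977)=-1.2105;  ψ=arccos(-0.4902)=2.0832;  θ3=γ+ψ≈0.8727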